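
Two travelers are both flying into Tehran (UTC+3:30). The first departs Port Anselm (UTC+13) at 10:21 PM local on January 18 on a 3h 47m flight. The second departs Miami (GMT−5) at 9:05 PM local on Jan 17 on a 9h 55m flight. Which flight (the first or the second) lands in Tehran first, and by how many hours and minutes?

the second, by 1 hour 8 minutes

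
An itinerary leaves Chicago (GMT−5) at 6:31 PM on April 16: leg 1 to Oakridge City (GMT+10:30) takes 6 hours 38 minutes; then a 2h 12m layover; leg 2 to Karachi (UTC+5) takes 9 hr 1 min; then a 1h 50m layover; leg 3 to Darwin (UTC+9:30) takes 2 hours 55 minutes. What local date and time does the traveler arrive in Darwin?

Convert departure to UTC: 6:31 PM + 5:00 = 11:31 PM UTC on Apr 16.
Add 6 hours 38 minutes leg 1 → 6:09 AM UTC (Apr 17).
Add 2 hours and 12 minutes layover in Oakridge City → 8:21 AM UTC.
Add 9 hours and 1 minute leg 2 → 5:22 PM UTC.
Add 1 hour and 50 minutes layover in Karachi → 7:12 PM UTC.
Add 2 hours 55 minutes leg 3 → 10:07 PM UTC.
Darwin is UTC+9:30, so local arrival = 10:07 PM + 9:30 = 7:37 AM on Apr 18.

7:37 AM on April 18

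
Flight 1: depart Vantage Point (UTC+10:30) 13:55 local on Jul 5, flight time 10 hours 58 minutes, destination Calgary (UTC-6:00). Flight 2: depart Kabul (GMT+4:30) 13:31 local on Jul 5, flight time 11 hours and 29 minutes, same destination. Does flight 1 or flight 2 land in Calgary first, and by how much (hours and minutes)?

Flight 1 in UTC: 13:55 − 10:30 = 03:25 on Jul 5.
+10 hours and 58 minutes → arrive 14:23 UTC on Jul 5.
Flight 2 in UTC: 13:31 − 4:30 = 09:01 on Jul 5.
+11 hours 29 minutes → arrive 20:30 UTC on Jul 5.
Flight 1 lands earlier by 6 hours 7 minutes.

the first, by 6 hours 7 minutes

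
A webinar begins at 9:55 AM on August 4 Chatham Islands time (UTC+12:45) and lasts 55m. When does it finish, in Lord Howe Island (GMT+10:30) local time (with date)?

8:35 AM on August 4

Convert start to UTC: 9:55 AM − 12:45 = 9:10 PM UTC on Aug 3.
Add 55 minutes duration → 10:05 PM UTC.
Lord Howe Island is UTC+10:30, so local end time = 10:05 PM + 10:30 = 8:35 AM on Aug 4.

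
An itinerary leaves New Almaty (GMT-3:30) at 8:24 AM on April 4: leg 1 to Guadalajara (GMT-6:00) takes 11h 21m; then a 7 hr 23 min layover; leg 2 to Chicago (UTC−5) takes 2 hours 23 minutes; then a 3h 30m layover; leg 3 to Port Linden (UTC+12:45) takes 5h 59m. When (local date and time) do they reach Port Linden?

Convert departure to UTC: 8:24 AM + 3:30 = 11:54 AM UTC on Apr 4.
Add 11 hours 21 minutes leg 1 → 11:15 PM UTC.
Add 7 hours and 23 minutes layover in Guadalajara → 6:38 AM UTC (Apr 5).
Add 2 hours and 23 minutes leg 2 → 9:01 AM UTC.
Add 3 hours and 30 minutes layover in Chicago → 12:31 PM UTC.
Add 5 hours and 59 minutes leg 3 → 6:30 PM UTC.
Port Linden is UTC+12:45, so local arrival = 6:30 PM + 12:45 = 7:15 AM on Apr 6.

7:15 AM on April 6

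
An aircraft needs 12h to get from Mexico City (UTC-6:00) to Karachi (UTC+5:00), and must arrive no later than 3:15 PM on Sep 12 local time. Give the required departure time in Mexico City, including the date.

4:15 PM on September 11

Target arrival in UTC: 3:15 PM − 5:00 = 10:15 AM on Sep 12.
Subtract 12 hours → departure 10:15 PM UTC on Sep 11.
Mexico City is UTC−6:00: 10:15 PM − 6:00 = 4:15 PM on Sep 11.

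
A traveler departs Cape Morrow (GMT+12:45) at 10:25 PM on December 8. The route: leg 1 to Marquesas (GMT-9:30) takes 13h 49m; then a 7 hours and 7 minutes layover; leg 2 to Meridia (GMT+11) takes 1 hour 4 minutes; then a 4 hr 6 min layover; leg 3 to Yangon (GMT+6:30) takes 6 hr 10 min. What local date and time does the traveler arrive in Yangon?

12:26 AM on Dec 10

Convert departure to UTC: 10:25 PM − 12:45 = 9:40 AM UTC on Dec 8.
Add 13 hours 49 minutes leg 1 → 11:29 PM UTC.
Add 7 hours 7 minutes layover in Marquesas → 6:36 AM UTC (Dec 9).
Add 1 hour and 4 minutes leg 2 → 7:40 AM UTC.
Add 4 hours 6 minutes layover in Meridia → 11:46 AM UTC.
Add 6 hours and 10 minutes leg 3 → 5:56 PM UTC.
Yangon is UTC+6:30, so local arrival = 5:56 PM + 6:30 = 12:26 AM on Dec 10.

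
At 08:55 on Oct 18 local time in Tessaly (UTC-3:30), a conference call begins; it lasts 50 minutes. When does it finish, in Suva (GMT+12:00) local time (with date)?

01:15 on Oct 19

Convert start to UTC: 08:55 + 3:30 = 12:25 UTC on Oct 18.
Add 50 minutes duration → 13:15 UTC.
Suva is UTC+12:00, so local end time = 13:15 + 12:00 = 01:15 on Oct 19.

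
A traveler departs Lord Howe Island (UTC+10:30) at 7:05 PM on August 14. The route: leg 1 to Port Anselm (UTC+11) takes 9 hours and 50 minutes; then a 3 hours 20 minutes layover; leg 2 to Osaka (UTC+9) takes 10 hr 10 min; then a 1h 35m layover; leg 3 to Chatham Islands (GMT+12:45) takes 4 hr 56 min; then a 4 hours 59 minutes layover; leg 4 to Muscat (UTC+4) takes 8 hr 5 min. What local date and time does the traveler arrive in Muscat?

Convert departure to UTC: 7:05 PM − 10:30 = 8:35 AM UTC on Aug 14.
Add 9 hours 50 minutes leg 1 → 6:25 PM UTC.
Add 3 hours 20 minutes layover in Port Anselm → 9:45 PM UTC.
Add 10 hours 10 minutes leg 2 → 7:55 AM UTC (Aug 15).
Add 1 hour and 35 minutes layover in Osaka → 9:30 AM UTC.
Add 4 hours 56 minutes leg 3 → 2:26 PM UTC.
Add 4 hours 59 minutes layover in Chatham Islands → 7:25 PM UTC.
Add 8 hours and 5 minutes leg 4 → 3:30 AM UTC (Aug 16).
Muscat is UTC+4:00, so local arrival = 3:30 AM + 4:00 = 7:30 AM on Aug 16.

7:30 AM on Aug 16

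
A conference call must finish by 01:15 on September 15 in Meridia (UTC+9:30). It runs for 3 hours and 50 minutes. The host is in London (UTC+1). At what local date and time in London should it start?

12:55 on September 14

Target end time in UTC: 01:15 − 9:30 = 15:45 on Sep 14.
Subtract 3 hours and 50 minutes → start 11:55 UTC on Sep 14.
London is UTC+1:00: 11:55 + 1:00 = 12:55 on Sep 14.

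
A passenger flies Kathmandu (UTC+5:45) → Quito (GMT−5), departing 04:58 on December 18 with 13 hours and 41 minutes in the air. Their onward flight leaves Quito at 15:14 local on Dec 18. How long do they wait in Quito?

7 hours 20 minutes

Convert departure to UTC: 04:58 − 5:45 = 23:13 UTC on Dec 17.
Add 13 hours and 41 minutes flight time → 12:54 UTC (Dec 18).
Quito is UTC−5:00, so local arrival = 12:54 − 5:00 = 07:54 on Dec 18.
Layover = 15:14 − 07:54 = 7 hours 20 minutes.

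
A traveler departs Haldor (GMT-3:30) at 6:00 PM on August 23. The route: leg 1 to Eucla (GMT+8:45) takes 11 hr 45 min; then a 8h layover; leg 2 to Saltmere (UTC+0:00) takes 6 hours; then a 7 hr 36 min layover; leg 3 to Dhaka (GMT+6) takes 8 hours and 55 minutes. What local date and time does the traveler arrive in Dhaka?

9:46 PM on August 25

Convert departure to UTC: 6:00 PM + 3:30 = 9:30 PM UTC on Aug 23.
Add 11 hours and 45 minutes leg 1 → 9:15 AM UTC (Aug 24).
Add 8 hours layover in Eucla → 5:15 PM UTC.
Add 6 hours leg 2 → 11:15 PM UTC.
Add 7 hours and 36 minutes layover in Saltmere → 6:51 AM UTC (Aug 25).
Add 8 hours and 55 minutes leg 3 → 3:46 PM UTC.
Dhaka is UTC+6:00, so local arrival = 3:46 PM + 6:00 = 9:46 PM on Aug 25.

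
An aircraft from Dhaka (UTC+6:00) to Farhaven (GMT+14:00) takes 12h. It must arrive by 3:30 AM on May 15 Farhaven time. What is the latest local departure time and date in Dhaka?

7:30 AM on May 14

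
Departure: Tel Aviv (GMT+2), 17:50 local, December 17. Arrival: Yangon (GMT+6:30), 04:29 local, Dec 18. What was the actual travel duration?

6 hours 9 minutes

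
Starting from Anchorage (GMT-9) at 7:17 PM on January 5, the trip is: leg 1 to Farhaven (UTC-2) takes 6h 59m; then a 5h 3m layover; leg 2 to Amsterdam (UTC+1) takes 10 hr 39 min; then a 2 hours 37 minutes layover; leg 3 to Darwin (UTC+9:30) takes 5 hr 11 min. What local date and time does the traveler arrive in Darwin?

8:16 PM on January 7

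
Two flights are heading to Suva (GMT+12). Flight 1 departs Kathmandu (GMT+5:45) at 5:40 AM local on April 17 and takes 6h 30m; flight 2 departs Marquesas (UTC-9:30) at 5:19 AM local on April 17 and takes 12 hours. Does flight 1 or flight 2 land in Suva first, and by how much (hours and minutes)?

the first, by 20 hours 24 minutes

Flight 1 in UTC: 5:40 AM − 5:45 = 11:55 PM on Apr 16.
+6 hours and 30 minutes → arrive 6:25 AM UTC on Apr 17.
Flight 2 in UTC: 5:19 AM + 9:30 = 2:49 PM on Apr 17.
+12 hours → arrive 2:49 AM UTC on Apr 18.
Flight 1 lands earlier by 20 hours 24 minutes.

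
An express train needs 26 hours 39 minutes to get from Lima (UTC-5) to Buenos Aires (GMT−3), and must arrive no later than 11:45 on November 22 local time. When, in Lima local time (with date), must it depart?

Target arrival in UTC: 11:45 + 3:00 = 14:45 on Nov 22.
Subtract 26 hours 39 minutes → departure 12:06 UTC on Nov 21.
Lima is UTC−5:00: 12:06 − 5:00 = 07:06 on Nov 21.

07:06 on Nov 21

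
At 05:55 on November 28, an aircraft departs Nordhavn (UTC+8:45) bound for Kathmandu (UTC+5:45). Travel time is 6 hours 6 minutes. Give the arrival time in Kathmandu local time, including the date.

09:01 on November 28

Kathmandu is 3:00 behind Nordhavn.
After 6 hours 6 minutes it is 12:01 in Nordhavn.
Shift by the zone difference: 12:01 − 3:00 = 09:01 on Nov 28 in Kathmandu.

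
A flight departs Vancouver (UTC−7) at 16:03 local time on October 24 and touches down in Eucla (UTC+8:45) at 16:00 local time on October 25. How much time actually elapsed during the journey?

8 hours 12 minutes

Departure in UTC: 16:03 + 7:00 = 23:03 on Oct 24.
Arrival in UTC: 16:00 − 8:45 = 07:15 on Oct 25.
Elapsed = 07:15 − 23:03 (+1 day) = 8 hours 12 minutes.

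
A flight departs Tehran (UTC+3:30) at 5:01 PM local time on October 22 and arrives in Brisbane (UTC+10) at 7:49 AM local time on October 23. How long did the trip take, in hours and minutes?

Departure in UTC: 5:01 PM − 3:30 = 1:31 PM on Oct 22.
Arrival in UTC: 7:49 AM − 10:00 = 9:49 PM on Oct 22.
Elapsed = 9:49 PM − 1:31 PM = 8 hours 18 minutes.

8 hours 18 minutes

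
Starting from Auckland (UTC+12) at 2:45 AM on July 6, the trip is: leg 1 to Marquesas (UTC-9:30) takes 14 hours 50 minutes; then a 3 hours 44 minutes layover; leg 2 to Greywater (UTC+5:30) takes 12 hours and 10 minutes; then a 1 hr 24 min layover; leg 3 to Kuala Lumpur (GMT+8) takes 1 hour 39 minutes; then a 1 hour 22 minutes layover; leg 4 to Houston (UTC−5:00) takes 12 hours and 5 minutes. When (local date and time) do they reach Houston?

8:59 AM on Jul 7

Convert departure to UTC: 2:45 AM − 12:00 = 2:45 PM UTC on Jul 5.
Add 14 hours and 50 minutes leg 1 → 5:35 AM UTC (Jul 6).
Add 3 hours 44 minutes layover in Marquesas → 9:19 AM UTC.
Add 12 hours 10 minutes leg 2 → 9:29 PM UTC.
Add 1 hour 24 minutes layover in Greywater → 10:53 PM UTC.
Add 1 hour and 39 minutes leg 3 → 12:32 AM UTC (Jul 7).
Add 1 hour 22 minutes layover in Kuala Lumpur → 1:54 AM UTC.
Add 12 hours 5 minutes leg 4 → 1:59 PM UTC.
Houston is UTC−5:00, so local arrival = 1:59 PM − 5:00 = 8:59 AM on Jul 7.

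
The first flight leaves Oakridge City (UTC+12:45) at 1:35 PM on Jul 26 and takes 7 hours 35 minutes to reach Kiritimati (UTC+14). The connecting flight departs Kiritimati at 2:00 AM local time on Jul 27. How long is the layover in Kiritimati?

Convert departure to UTC: 1:35 PM − 12:45 = 12:50 AM UTC on Jul 26.
Add 7 hours 35 minutes flight time → 8:25 AM UTC.
Kiritimati is UTC+14:00, so local arrival = 8:25 AM + 14:00 = 10:25 PM on Jul 26.
Layover = 2:00 AM − 10:25 PM (+1 day) = 3 hours 35 minutes.

3 hours 35 minutes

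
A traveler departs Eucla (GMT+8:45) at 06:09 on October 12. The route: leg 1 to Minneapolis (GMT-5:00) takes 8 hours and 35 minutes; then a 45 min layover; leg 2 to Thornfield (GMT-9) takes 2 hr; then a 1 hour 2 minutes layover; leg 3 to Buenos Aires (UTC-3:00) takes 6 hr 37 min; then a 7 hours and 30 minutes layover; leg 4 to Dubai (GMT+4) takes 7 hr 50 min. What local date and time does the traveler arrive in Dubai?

11:43 on Oct 13

Convert departure to UTC: 06:09 − 8:45 = 21:24 UTC on Oct 11.
Add 8 hours and 35 minutes leg 1 → 05:59 UTC (Oct 12).
Add 45 minutes layover in Minneapolis → 06:44 UTC.
Add 2 hours leg 2 → 08:44 UTC.
Add 1 hour 2 minutes layover in Thornfield → 09:46 UTC.
Add 6 hours 37 minutes leg 3 → 16:23 UTC.
Add 7 hours and 30 minutes layover in Buenos Aires → 23:53 UTC.
Add 7 hours and 50 minutes leg 4 → 07:43 UTC (Oct 13).
Dubai is UTC+4:00, so local arrival = 07:43 + 4:00 = 11:43 on Oct 13.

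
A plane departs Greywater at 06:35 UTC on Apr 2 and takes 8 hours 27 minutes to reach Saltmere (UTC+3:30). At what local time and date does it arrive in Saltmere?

Departure is given in UTC: 06:35 on Apr 2.
Add 8 hours and 27 minutes → 15:02 UTC.
Saltmere is UTC+3:30: 15:02 + 3:30 = 18:32 on Apr 2.

18:32 on April 2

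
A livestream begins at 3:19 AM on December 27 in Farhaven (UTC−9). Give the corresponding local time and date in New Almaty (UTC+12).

12:19 AM on Dec 28

In UTC: 3:19 AM + 9:00 = 12:19 PM on Dec 27.
New Almaty is UTC+12:00: 12:19 PM + 12:00 = 12:19 AM on Dec 28.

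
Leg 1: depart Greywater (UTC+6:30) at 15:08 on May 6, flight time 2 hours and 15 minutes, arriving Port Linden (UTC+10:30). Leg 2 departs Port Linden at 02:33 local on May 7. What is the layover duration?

5 hours 10 minutes

Convert departure to UTC: 15:08 − 6:30 = 08:38 UTC on May 6.
Add 2 hours 15 minutes flight time → 10:53 UTC.
Port Linden is UTC+10:30, so local arrival = 10:53 + 10:30 = 21:23 on May 6.
Layover = 02:33 − 21:23 (+1 day) = 5 hours 10 minutes.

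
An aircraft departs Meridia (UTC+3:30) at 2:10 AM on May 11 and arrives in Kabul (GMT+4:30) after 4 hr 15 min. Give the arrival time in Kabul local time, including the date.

7:25 AM on May 11

Convert departure to UTC: 2:10 AM − 3:30 = 10:40 PM UTC on May 10.
Add 4 hours 15 minutes travel time → 2:55 AM UTC (May 11).
Kabul is UTC+4:30, so local arrival = 2:55 AM + 4:30 = 7:25 AM on May 11.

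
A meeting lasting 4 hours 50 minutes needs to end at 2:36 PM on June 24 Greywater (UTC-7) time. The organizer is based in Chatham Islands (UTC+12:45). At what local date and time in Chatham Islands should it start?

Target end time in UTC: 2:36 PM + 7:00 = 9:36 PM on Jun 24.
Subtract 4 hours and 50 minutes → start 4:46 PM UTC on Jun 24.
Chatham Islands is UTC+12:45: 4:46 PM + 12:45 = 5:31 AM on Jun 25.

5:31 AM on June 25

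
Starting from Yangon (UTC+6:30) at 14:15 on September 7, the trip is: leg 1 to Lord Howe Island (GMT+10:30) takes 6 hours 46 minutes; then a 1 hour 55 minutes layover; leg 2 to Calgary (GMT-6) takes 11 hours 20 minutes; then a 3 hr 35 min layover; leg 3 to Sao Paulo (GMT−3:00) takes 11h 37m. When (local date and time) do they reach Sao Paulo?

15:58 on Sep 8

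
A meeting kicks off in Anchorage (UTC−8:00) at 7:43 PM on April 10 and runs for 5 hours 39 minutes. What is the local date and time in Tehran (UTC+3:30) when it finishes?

Convert start to UTC: 7:43 PM + 8:00 = 3:43 AM UTC on Apr 11.
Add 5 hours and 39 minutes duration → 9:22 AM UTC.
Tehran is UTC+3:30, so local end time = 9:22 AM + 3:30 = 12:52 PM on Apr 11.

12:52 PM on April 11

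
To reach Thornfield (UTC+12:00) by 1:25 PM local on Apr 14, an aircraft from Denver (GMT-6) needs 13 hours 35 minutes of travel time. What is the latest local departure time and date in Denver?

5:50 AM on April 13

Target arrival in UTC: 1:25 PM − 12:00 = 1:25 AM on Apr 14.
Subtract 13 hours 35 minutes → departure 11:50 AM UTC on Apr 13.
Denver is UTC−6:00: 11:50 AM − 6:00 = 5:50 AM on Apr 13.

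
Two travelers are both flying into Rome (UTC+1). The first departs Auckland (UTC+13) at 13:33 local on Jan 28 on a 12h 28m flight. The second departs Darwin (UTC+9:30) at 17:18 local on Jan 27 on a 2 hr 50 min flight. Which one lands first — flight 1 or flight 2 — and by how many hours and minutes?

Flight 1 in UTC: 13:33 − 13:00 = 00:33 on Jan 28.
+12 hours 28 minutes → arrive 13:01 UTC on Jan 28.
Flight 2 in UTC: 17:18 − 9:30 = 07:48 on Jan 27.
+2 hours 50 minutes → arrive 10:38 UTC on Jan 27.
Flight 2 lands earlier by 26 hours 23 minutes.

the second, by 26 hours 23 minutes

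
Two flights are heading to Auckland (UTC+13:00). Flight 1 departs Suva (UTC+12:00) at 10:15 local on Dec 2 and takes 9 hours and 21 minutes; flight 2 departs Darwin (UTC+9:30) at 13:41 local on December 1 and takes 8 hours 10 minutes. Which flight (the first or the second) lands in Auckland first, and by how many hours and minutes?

the second, by 19 hours 15 minutes

Flight 1 in UTC: 10:15 − 12:00 = 22:15 on Dec 1.
+9 hours and 21 minutes → arrive 07:36 UTC on Dec 2.
Flight 2 in UTC: 13:41 − 9:30 = 04:11 on Dec 1.
+8 hours and 10 minutes → arrive 12:21 UTC on Dec 1.
Flight 2 lands earlier by 19 hours 15 minutes.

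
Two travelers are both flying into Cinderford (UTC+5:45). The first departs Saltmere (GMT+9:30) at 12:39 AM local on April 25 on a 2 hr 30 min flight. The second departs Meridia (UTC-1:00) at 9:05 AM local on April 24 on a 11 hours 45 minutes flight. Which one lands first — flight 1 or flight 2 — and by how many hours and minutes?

Flight 1 in UTC: 12:39 AM − 9:30 = 3:09 PM on Apr 24.
+2 hours 30 minutes → arrive 5:39 PM UTC on Apr 24.
Flight 2 in UTC: 9:05 AM + 1:00 = 10:05 AM on Apr 24.
+11 hours and 45 minutes → arrive 9:50 PM UTC on Apr 24.
Flight 1 lands earlier by 4 hours 11 minutes.

the first, by 4 hours 11 minutes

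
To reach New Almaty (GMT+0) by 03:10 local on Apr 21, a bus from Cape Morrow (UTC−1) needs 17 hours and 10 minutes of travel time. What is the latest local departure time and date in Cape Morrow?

09:00 on April 20

Target arrival is already UTC: 03:10 on Apr 21.
Subtract 17 hours and 10 minutes → departure 10:00 UTC on Apr 20.
Cape Morrow is UTC−1:00: 10:00 − 1:00 = 09:00 on Apr 20.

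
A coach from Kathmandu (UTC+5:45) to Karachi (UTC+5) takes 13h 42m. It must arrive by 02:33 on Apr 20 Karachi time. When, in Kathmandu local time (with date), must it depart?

13:36 on April 19

Target arrival in UTC: 02:33 − 5:00 = 21:33 on Apr 19.
Subtract 13 hours 42 minutes → departure 07:51 UTC on Apr 19.
Kathmandu is UTC+5:45: 07:51 + 5:45 = 13:36 on Apr 19.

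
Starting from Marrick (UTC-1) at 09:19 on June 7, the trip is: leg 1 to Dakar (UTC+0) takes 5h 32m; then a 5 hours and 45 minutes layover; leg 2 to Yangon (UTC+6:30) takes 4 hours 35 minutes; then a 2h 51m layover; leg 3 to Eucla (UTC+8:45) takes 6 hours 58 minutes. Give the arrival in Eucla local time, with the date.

Convert departure to UTC: 09:19 + 1:00 = 10:19 UTC on Jun 7.
Add 5 hours and 32 minutes leg 1 → 15:51 UTC.
Add 5 hours 45 minutes layover in Dakar → 21:36 UTC.
Add 4 hours and 35 minutes leg 2 → 02:11 UTC (Jun 8).
Add 2 hours and 51 minutes layover in Yangon → 05:02 UTC.
Add 6 hours and 58 minutes leg 3 → 12:00 UTC.
Eucla is UTC+8:45, so local arrival = 12:00 + 8:45 = 20:45 on Jun 8.

20:45 on Jun 8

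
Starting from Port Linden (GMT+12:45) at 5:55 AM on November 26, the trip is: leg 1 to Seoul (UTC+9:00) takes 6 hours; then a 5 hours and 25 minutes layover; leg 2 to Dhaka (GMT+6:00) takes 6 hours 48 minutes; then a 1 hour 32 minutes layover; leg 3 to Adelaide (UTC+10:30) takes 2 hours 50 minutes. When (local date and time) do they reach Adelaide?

Convert departure to UTC: 5:55 AM − 12:45 = 5:10 PM UTC on Nov 25.
Add 6 hours leg 1 → 11:10 PM UTC.
Add 5 hours 25 minutes layover in Seoul → 4:35 AM UTC (Nov 26).
Add 6 hours and 48 minutes leg 2 → 11:23 AM UTC.
Add 1 hour 32 minutes layover in Dhaka → 12:55 PM UTC.
Add 2 hours 50 minutes leg 3 → 3:45 PM UTC.
Adelaide is UTC+10:30, so local arrival = 3:45 PM + 10:30 = 2:15 AM on Nov 27.

2:15 AM on November 27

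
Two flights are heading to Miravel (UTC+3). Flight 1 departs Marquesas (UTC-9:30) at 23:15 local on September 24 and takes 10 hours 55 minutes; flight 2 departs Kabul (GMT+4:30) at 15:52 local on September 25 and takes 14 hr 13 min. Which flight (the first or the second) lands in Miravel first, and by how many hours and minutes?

the first, by 5 hours 55 minutes

Flight 1 in UTC: 23:15 + 9:30 = 08:45 on Sep 25.
+10 hours 55 minutes → arrive 19:40 UTC on Sep 25.
Flight 2 in UTC: 15:52 − 4:30 = 11:22 on Sep 25.
+14 hours and 13 minutes → arrive 01:35 UTC on Sep 26.
Flight 1 lands earlier by 5 hours 55 minutes.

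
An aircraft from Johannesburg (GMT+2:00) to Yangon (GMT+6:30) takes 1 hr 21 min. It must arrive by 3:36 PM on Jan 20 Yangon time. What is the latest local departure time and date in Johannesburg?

9:45 AM on Jan 20

Target arrival in UTC: 3:36 PM − 6:30 = 9:06 AM on Jan 20.
Subtract 1 hour and 21 minutes → departure 7:45 AM UTC on Jan 20.
Johannesburg is UTC+2:00: 7:45 AM + 2:00 = 9:45 AM on Jan 20.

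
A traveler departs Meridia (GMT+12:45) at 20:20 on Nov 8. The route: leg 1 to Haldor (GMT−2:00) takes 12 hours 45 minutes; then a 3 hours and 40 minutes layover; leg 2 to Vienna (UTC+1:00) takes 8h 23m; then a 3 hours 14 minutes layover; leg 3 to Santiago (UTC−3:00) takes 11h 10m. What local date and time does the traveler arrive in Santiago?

Convert departure to UTC: 20:20 − 12:45 = 07:35 UTC on Nov 8.
Add 12 hours 45 minutes leg 1 → 20:20 UTC.
Add 3 hours 40 minutes layover in Haldor → 00:00 UTC (Nov 9).
Add 8 hours and 23 minutes leg 2 → 08:23 UTC.
Add 3 hours and 14 minutes layover in Vienna → 11:37 UTC.
Add 11 hours and 10 minutes leg 3 → 22:47 UTC.
Santiago is UTC−3:00, so local arrival = 22:47 − 3:00 = 19:47 on Nov 9.

19:47 on Nov 9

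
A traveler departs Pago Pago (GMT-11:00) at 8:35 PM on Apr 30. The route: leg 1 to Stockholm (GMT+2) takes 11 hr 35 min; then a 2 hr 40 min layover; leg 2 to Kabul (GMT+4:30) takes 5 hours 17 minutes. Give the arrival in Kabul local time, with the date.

Convert departure to UTC: 8:35 PM + 11:00 = 7:35 AM UTC on May 1.
Add 11 hours and 35 minutes leg 1 → 7:10 PM UTC.
Add 2 hours 40 minutes layover in Stockholm → 9:50 PM UTC.
Add 5 hours and 17 minutes leg 2 → 3:07 AM UTC (May 2).
Kabul is UTC+4:30, so local arrival = 3:07 AM + 4:30 = 7:37 AM on May 2.

7:37 AM on May 2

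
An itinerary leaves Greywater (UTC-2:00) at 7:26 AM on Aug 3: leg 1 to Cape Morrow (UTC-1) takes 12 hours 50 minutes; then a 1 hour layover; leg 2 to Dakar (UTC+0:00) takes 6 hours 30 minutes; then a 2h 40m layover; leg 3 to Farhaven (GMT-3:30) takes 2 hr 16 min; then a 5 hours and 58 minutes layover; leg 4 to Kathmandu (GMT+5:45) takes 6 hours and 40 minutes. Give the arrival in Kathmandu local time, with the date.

5:05 AM on Aug 5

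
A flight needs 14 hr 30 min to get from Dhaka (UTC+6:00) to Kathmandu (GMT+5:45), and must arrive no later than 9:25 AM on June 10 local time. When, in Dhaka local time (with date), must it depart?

7:10 PM on June 9

Target arrival in UTC: 9:25 AM − 5:45 = 3:40 AM on Jun 10.
Subtract 14 hours 30 minutes → departure 1:10 PM UTC on Jun 9.
Dhaka is UTC+6:00: 1:10 PM + 6:00 = 7:10 PM on Jun 9.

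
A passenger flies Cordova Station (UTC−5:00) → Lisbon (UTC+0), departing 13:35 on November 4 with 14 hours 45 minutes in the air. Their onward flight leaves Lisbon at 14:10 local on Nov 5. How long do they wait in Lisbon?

4 hours 50 minutes

Convert departure to UTC: 13:35 + 5:00 = 18:35 UTC on Nov 4.
Add 14 hours 45 minutes flight time → 09:20 UTC (Nov 5).
Lisbon is UTC+0, so local arrival is the same: 09:20 on Nov 5.
Layover = 14:10 − 09:20 = 4 hours 50 minutes.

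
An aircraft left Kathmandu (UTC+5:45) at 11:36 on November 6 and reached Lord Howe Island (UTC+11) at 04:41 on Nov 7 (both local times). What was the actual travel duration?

11 hours 50 minutes

Departure in UTC: 11:36 − 5:45 = 05:51 on Nov 6.
Arrival in UTC: 04:41 − 11:00 = 17:41 on Nov 6.
Elapsed = 17:41 − 05:51 = 11 hours 50 minutes.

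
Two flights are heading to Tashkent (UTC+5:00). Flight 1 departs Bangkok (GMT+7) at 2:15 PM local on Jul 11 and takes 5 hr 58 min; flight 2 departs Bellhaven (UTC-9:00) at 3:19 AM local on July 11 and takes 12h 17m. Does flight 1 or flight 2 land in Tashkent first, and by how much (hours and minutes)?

the first, by 11 hours 23 minutes

Flight 1 in UTC: 2:15 PM − 7:00 = 7:15 AM on Jul 11.
+5 hours and 58 minutes → arrive 1:13 PM UTC on Jul 11.
Flight 2 in UTC: 3:19 AM + 9:00 = 12:19 PM on Jul 11.
+12 hours 17 minutes → arrive 12:36 AM UTC on Jul 12.
Flight 1 lands earlier by 11 hours 23 minutes.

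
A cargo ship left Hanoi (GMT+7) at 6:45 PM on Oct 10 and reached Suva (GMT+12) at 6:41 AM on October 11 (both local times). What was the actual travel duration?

6 hours 56 minutes

Suva is 5:00 ahead of Hanoi.
Clock-face elapsed time (ignoring zones) is 11 hours 56 minutes.
Actual elapsed = 11 hours 56 minutes − 5:00 = 6 hours 56 minutes.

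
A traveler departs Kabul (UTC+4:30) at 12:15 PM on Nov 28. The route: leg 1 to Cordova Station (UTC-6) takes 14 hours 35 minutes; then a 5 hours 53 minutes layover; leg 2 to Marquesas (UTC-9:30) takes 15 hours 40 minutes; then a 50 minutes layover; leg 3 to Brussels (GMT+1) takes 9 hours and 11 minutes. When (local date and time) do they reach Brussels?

6:54 AM on Nov 30

Convert departure to UTC: 12:15 PM − 4:30 = 7:45 AM UTC on Nov 28.
Add 14 hours and 35 minutes leg 1 → 10:20 PM UTC.
Add 5 hours and 53 minutes layover in Cordova Station → 4:13 AM UTC (Nov 29).
Add 15 hours 40 minutes leg 2 → 7:53 PM UTC.
Add 50 minutes layover in Marquesas → 8:43 PM UTC.
Add 9 hours 11 minutes leg 3 → 5:54 AM UTC (Nov 30).
Brussels is UTC+1:00, so local arrival = 5:54 AM + 1:00 = 6:54 AM on Nov 30.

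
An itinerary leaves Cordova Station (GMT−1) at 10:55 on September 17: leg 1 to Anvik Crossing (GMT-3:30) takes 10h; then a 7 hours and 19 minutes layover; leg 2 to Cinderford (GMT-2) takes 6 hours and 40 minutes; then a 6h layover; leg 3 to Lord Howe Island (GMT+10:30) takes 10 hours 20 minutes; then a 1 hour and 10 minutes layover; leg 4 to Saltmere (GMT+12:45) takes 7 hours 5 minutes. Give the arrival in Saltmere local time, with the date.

01:14 on Sep 20

Convert departure to UTC: 10:55 + 1:00 = 11:55 UTC on Sep 17.
Add 10 hours leg 1 → 21:55 UTC.
Add 7 hours and 19 minutes layover in Anvik Crossing → 05:14 UTC (Sep 18).
Add 6 hours and 40 minutes leg 2 → 11:54 UTC.
Add 6 hours layover in Cinderford → 17:54 UTC.
Add 10 hours and 20 minutes leg 3 → 04:14 UTC (Sep 19).
Add 1 hour 10 minutes layover in Lord Howe Island → 05:24 UTC.
Add 7 hours 5 minutes leg 4 → 12:29 UTC.
Saltmere is UTC+12:45, so local arrival = 12:29 + 12:45 = 01:14 on Sep 20.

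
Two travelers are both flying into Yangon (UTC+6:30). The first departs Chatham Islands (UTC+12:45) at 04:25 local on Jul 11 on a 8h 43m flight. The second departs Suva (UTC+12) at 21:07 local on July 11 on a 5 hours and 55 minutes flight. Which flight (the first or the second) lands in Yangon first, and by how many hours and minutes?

the first, by 14 hours 39 minutes

Flight 1 in UTC: 04:25 − 12:45 = 15:40 on Jul 10.
+8 hours and 43 minutes → arrive 00:23 UTC on Jul 11.
Flight 2 in UTC: 21:07 − 12:00 = 09:07 on Jul 11.
+5 hours 55 minutes → arrive 15:02 UTC on Jul 11.
Flight 1 lands earlier by 14 hours 39 minutes.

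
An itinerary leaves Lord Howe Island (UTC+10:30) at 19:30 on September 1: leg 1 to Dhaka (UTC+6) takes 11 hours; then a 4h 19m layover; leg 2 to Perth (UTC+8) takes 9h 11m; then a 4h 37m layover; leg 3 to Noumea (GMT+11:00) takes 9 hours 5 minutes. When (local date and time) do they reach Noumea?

10:12 on Sep 3

Convert departure to UTC: 19:30 − 10:30 = 09:00 UTC on Sep 1.
Add 11 hours leg 1 → 20:00 UTC.
Add 4 hours and 19 minutes layover in Dhaka → 00:19 UTC (Sep 2).
Add 9 hours 11 minutes leg 2 → 09:30 UTC.
Add 4 hours 37 minutes layover in Perth → 14:07 UTC.
Add 9 hours 5 minutes leg 3 → 23:12 UTC.
Noumea is UTC+11:00, so local arrival = 23:12 + 11:00 = 10:12 on Sep 3.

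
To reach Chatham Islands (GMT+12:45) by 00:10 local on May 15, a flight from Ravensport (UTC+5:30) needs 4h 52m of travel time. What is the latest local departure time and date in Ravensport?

12:03 on May 14

Target arrival in UTC: 00:10 − 12:45 = 11:25 on May 14.
Subtract 4 hours and 52 minutes → departure 06:33 UTC on May 14.
Ravensport is UTC+5:30: 06:33 + 5:30 = 12:03 on May 14.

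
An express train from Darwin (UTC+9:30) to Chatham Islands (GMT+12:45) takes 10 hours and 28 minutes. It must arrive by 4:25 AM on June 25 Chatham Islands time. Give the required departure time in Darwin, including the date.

2:42 PM on Jun 24

Target arrival in UTC: 4:25 AM − 12:45 = 3:40 PM on Jun 24.
Subtract 10 hours 28 minutes → departure 5:12 AM UTC on Jun 24.
Darwin is UTC+9:30: 5:12 AM + 9:30 = 2:42 PM on Jun 24.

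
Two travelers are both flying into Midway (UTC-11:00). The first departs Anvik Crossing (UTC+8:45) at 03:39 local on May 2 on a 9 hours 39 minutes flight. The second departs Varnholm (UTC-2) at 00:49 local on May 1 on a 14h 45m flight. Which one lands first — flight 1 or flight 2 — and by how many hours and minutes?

Flight 1 in UTC: 03:39 − 8:45 = 18:54 on May 1.
+9 hours 39 minutes → arrive 04:33 UTC on May 2.
Flight 2 in UTC: 00:49 + 2:00 = 02:49 on May 1.
+14 hours 45 minutes → arrive 17:34 UTC on May 1.
Flight 2 lands earlier by 10 hours 59 minutes.

the second, by 10 hours 59 minutes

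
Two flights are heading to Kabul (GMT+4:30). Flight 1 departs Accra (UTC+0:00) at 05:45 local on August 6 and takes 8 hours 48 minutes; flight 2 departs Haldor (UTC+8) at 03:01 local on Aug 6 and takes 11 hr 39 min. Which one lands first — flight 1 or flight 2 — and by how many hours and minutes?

the second, by 7 hours 53 minutes

Flight 1 departs at 05:45 UTC (Aug 6).
+8 hours and 48 minutes → arrive 14:33 UTC on Aug 6.
Flight 2 in UTC: 03:01 − 8:00 = 19:01 on Aug 5.
+11 hours 39 minutes → arrive 06:40 UTC on Aug 6.
Flight 2 lands earlier by 7 hours 53 minutes.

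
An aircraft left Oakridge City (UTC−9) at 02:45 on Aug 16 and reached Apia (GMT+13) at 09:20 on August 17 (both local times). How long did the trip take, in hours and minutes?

8 hours 35 minutes

Departure in UTC: 02:45 + 9:00 = 11:45 on Aug 16.
Arrival in UTC: 09:20 − 13:00 = 20:20 on Aug 16.
Elapsed = 20:20 − 11:45 = 8 hours 35 minutes.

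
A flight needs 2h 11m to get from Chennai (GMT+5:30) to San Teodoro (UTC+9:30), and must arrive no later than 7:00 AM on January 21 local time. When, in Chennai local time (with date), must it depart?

Target arrival in UTC: 7:00 AM − 9:30 = 9:30 PM on Jan 20.
Subtract 2 hours and 11 minutes → departure 7:19 PM UTC on Jan 20.
Chennai is UTC+5:30: 7:19 PM + 5:30 = 12:49 AM on Jan 21.

12:49 AM on January 21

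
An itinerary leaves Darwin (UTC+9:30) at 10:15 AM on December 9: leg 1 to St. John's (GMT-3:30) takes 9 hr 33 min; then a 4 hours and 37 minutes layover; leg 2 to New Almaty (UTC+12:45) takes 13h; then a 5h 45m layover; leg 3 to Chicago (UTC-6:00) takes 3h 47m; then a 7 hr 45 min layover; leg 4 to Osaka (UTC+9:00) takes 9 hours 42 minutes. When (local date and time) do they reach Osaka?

Convert departure to UTC: 10:15 AM − 9:30 = 12:45 AM UTC on Dec 9.
Add 9 hours and 33 minutes leg 1 → 10:18 AM UTC.
Add 4 hours 37 minutes layover in St. John's → 2:55 PM UTC.
Add 13 hours leg 2 → 3:55 AM UTC (Dec 10).
Add 5 hours and 45 minutes layover in New Almaty → 9:40 AM UTC.
Add 3 hours 47 minutes leg 3 → 1:27 PM UTC.
Add 7 hours and 45 minutes layover in Chicago → 9:12 PM UTC.
Add 9 hours and 42 minutes leg 4 → 6:54 AM UTC (Dec 11).
Osaka is UTC+9:00, so local arrival = 6:54 AM + 9:00 = 3:54 PM on Dec 11.

3:54 PM on Dec 11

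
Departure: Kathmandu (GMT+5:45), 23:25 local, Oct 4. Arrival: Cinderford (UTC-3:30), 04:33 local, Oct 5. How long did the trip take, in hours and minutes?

Departure in UTC: 23:25 − 5:45 = 17:40 on Oct 4.
Arrival in UTC: 04:33 + 3:30 = 08:03 on Oct 5.
Elapsed = 08:03 − 17:40 (+1 day) = 14 hours 23 minutes.

14 hours 23 minutes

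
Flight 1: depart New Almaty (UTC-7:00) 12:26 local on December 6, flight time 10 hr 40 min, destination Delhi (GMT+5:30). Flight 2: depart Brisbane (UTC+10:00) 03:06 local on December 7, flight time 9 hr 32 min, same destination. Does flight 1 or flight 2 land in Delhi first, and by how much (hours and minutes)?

the second, by 3 hours 28 minutes

Flight 1 in UTC: 12:26 + 7:00 = 19:26 on Dec 6.
+10 hours and 40 minutes → arrive 06:06 UTC on Dec 7.
Flight 2 in UTC: 03:06 − 10:00 = 17:06 on Dec 6.
+9 hours and 32 minutes → arrive 02:38 UTC on Dec 7.
Flight 2 lands earlier by 3 hours 28 minutes.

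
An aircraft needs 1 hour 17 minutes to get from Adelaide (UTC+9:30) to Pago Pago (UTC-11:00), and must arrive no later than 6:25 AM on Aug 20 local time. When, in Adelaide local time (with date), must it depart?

Target arrival in UTC: 6:25 AM + 11:00 = 5:25 PM on Aug 20.
Subtract 1 hour 17 minutes → departure 4:08 PM UTC on Aug 20.
Adelaide is UTC+9:30: 4:08 PM + 9:30 = 1:38 AM on Aug 21.

1:38 AM on August 21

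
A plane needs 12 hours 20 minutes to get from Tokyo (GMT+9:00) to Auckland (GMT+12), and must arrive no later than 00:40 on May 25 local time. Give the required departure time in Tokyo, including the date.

Target arrival in UTC: 00:40 − 12:00 = 12:40 on May 24.
Subtract 12 hours 20 minutes → departure 00:20 UTC on May 24.
Tokyo is UTC+9:00: 00:20 + 9:00 = 09:20 on May 24.

09:20 on May 24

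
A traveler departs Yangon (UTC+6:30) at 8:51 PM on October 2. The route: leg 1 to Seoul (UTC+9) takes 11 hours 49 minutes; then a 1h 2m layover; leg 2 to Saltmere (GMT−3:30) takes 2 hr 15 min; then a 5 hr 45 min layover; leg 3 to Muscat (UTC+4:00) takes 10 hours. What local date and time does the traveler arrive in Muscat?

Convert departure to UTC: 8:51 PM − 6:30 = 2:21 PM UTC on Oct 2.
Add 11 hours 49 minutes leg 1 → 2:10 AM UTC (Oct 3).
Add 1 hour and 2 minutes layover in Seoul → 3:12 AM UTC.
Add 2 hours and 15 minutes leg 2 → 5:27 AM UTC.
Add 5 hours and 45 minutes layover in Saltmere → 11:12 AM UTC.
Add 10 hours leg 3 → 9:12 PM UTC.
Muscat is UTC+4:00, so local arrival = 9:12 PM + 4:00 = 1:12 AM on Oct 4.

1:12 AM on Oct 4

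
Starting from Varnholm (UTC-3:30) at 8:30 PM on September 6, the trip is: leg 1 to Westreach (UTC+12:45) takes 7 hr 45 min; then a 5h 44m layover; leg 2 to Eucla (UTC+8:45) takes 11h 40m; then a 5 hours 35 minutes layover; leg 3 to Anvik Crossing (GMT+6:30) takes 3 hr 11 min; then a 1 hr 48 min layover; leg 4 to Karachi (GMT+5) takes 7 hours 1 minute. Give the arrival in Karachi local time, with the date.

Convert departure to UTC: 8:30 PM + 3:30 = 12:00 AM UTC on Sep 7.
Add 7 hours 45 minutes leg 1 → 7:45 AM UTC.
Add 5 hours and 44 minutes layover in Westreach → 1:29 PM UTC.
Add 11 hours and 40 minutes leg 2 → 1:09 AM UTC (Sep 8).
Add 5 hours and 35 minutes layover in Eucla → 6:44 AM UTC.
Add 3 hours 11 minutes leg 3 → 9:55 AM UTC.
Add 1 hour 48 minutes layover in Anvik Crossing → 11:43 AM UTC.
Add 7 hours 1 minute leg 4 → 6:44 PM UTC.
Karachi is UTC+5:00, so local arrival = 6:44 PM + 5:00 = 11:44 PM on Sep 8.

11:44 PM on September 8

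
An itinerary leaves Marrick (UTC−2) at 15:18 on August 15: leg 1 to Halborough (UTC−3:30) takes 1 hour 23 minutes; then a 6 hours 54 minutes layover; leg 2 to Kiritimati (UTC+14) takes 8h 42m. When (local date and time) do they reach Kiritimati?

Convert departure to UTC: 15:18 + 2:00 = 17:18 UTC on Aug 15.
Add 1 hour 23 minutes leg 1 → 18:41 UTC.
Add 6 hours and 54 minutes layover in Halborough → 01:35 UTC (Aug 16).
Add 8 hours 42 minutes leg 2 → 10:17 UTC.
Kiritimati is UTC+14:00, so local arrival = 10:17 + 14:00 = 00:17 on Aug 17.

00:17 on Aug 17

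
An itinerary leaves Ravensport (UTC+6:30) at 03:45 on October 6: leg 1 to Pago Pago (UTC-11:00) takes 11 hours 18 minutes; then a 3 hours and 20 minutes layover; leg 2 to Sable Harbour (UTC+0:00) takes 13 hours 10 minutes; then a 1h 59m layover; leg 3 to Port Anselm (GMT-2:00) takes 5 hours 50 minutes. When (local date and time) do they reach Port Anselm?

06:52 on October 7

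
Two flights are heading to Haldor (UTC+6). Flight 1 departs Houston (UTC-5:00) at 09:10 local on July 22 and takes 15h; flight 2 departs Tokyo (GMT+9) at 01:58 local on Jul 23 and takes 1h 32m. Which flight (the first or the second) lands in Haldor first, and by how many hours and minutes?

Flight 1 in UTC: 09:10 + 5:00 = 14:10 on Jul 22.
+15 hours → arrive 05:10 UTC on Jul 23.
Flight 2 in UTC: 01:58 − 9:00 = 16:58 on Jul 22.
+1 hour and 32 minutes → arrive 18:30 UTC on Jul 22.
Flight 2 lands earlier by 10 hours 40 minutes.

the second, by 10 hours 40 minutes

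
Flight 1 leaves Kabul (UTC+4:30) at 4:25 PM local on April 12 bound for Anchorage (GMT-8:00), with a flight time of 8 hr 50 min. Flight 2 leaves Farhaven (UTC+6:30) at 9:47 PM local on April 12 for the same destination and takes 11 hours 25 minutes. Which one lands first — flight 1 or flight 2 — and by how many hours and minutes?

the first, by 5 hours 57 minutes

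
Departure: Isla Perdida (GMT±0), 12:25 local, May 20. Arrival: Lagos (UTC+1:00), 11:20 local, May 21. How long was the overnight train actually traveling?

21 hours 55 minutes

Departure is already UTC: 12:25 on May 20.
Arrival in UTC: 11:20 − 1:00 = 10:20 on May 21.
Elapsed = 10:20 − 12:25 (+1 day) = 21 hours 55 minutes.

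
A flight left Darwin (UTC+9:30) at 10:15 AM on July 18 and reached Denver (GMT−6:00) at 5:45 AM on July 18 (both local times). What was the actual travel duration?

Denver is 15:30 behind Darwin.
Clock-face elapsed time (ignoring zones) is −4 hours 30 minutes.
Actual elapsed = −4 hours 30 minutes + 15:30 = 11 hours.

11 hours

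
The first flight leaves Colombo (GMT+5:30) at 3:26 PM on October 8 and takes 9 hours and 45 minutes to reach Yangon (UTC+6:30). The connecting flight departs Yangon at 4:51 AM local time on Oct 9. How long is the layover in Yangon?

Convert departure to UTC: 3:26 PM − 5:30 = 9:56 AM UTC on Oct 8.
Add 9 hours and 45 minutes flight time → 7:41 PM UTC.
Yangon is UTC+6:30, so local arrival = 7:41 PM + 6:30 = 2:11 AM on Oct 9.
Layover = 4:51 AM − 2:11 AM = 2 hours 40 minutes.

2 hours 40 minutes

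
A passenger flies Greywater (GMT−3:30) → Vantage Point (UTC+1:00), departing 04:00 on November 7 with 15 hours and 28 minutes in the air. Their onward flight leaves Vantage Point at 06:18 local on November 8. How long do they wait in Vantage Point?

Convert departure to UTC: 04:00 + 3:30 = 07:30 UTC on Nov 7.
Add 15 hours and 28 minutes flight time → 22:58 UTC.
Vantage Point is UTC+1:00, so local arrival = 22:58 + 1:00 = 23:58 on Nov 7.
Layover = 06:18 − 23:58 (+1 day) = 6 hours 20 minutes.

6 hours 20 minutes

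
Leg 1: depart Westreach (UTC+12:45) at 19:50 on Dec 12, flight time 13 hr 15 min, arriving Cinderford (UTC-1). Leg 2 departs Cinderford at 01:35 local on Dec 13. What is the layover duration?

Convert departure to UTC: 19:50 − 12:45 = 07:05 UTC on Dec 12.
Add 13 hours and 15 minutes flight time → 20:20 UTC.
Cinderford is UTC−1:00, so local arrival = 20:20 − 1:00 = 19:20 on Dec 12.
Layover = 01:35 − 19:20 (+1 day) = 6 hours 15 minutes.

6 hours 15 minutes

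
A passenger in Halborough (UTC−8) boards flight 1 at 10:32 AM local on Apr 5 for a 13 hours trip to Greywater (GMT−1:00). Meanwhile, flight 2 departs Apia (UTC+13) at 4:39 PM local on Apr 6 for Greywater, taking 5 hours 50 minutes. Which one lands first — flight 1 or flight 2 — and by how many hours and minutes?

the first, by 1 hour 57 minutes

Flight 1 in UTC: 10:32 AM + 8:00 = 6:32 PM on Apr 5.
+13 hours → arrive 7:32 AM UTC on Apr 6.
Flight 2 in UTC: 4:39 PM − 13:00 = 3:39 AM on Apr 6.
+5 hours and 50 minutes → arrive 9:29 AM UTC on Apr 6.
Flight 1 lands earlier by 1 hour 57 minutes.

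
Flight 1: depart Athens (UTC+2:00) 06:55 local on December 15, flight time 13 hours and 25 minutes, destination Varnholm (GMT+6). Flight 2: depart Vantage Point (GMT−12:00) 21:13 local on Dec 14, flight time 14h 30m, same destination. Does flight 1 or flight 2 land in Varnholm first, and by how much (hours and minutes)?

Flight 1 in UTC: 06:55 − 2:00 = 04:55 on Dec 15.
+13 hours and 25 minutes → arrive 18:20 UTC on Dec 15.
Flight 2 in UTC: 21:13 + 12:00 = 09:13 on Dec 15.
+14 hours 30 minutes → arrive 23:43 UTC on Dec 15.
Flight 1 lands earlier by 5 hours 23 minutes.

the first, by 5 hours 23 minutes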